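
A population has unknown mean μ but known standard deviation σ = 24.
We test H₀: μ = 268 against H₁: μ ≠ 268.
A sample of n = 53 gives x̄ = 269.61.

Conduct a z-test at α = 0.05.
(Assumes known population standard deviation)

Standard error: SE = σ/√n = 24/√53 = 3.2967
z-statistic: z = (x̄ - μ₀)/SE = (269.61 - 268)/3.2967 = 0.4884
Critical value: ±1.960
p-value = 0.6253
Decision: fail to reject H₀

Answer: z = 0.4884, fail to reject H₀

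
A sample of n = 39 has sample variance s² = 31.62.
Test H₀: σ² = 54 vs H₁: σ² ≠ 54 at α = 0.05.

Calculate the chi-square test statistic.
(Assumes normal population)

Answer: χ² = 22.2511, reject H₀

Derivation:
df = n - 1 = 38
χ² = (n-1)s²/σ₀² = 38×31.62/54 = 22.2511
Critical values: χ²_{0.975,38} = 22.878, χ²_{0.025,38} = 56.896
Rejection region: χ² < 22.878 or χ² > 56.896
Decision: reject H₀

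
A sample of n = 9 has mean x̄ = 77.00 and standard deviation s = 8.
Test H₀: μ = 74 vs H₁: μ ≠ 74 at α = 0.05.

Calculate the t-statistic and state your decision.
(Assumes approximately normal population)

df = n - 1 = 8
SE = s/√n = 8/√9 = 2.6667
t = (x̄ - μ₀)/SE = (77.00 - 74)/2.6667 = 1.1250
Critical value: t_{0.025,8} = ±2.306
p-value ≈ 0.2932
Decision: fail to reject H₀

Answer: t = 1.1250, fail to reject H₀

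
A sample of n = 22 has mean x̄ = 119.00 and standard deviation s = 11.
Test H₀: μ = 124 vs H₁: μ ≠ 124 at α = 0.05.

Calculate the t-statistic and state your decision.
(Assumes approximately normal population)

Answer: t = -2.1320, reject H₀

Derivation:
df = n - 1 = 21
SE = s/√n = 11/√22 = 2.3452
t = (x̄ - μ₀)/SE = (119.00 - 124)/2.3452 = -2.1320
Critical value: t_{0.025,21} = ±2.080
p-value ≈ 0.0450
Decision: reject H₀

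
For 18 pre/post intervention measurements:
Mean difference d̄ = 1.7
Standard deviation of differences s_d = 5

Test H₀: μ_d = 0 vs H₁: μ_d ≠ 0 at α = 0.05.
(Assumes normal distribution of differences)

Answer: t = 1.4425, fail to reject H₀

Derivation:
df = n - 1 = 17
SE = s_d/√n = 5/√18 = 1.1785
t = d̄/SE = 1.7/1.1785 = 1.4425
Critical value: t_{0.025,17} = ±2.110
p-value ≈ 0.1673
Decision: fail to reject H₀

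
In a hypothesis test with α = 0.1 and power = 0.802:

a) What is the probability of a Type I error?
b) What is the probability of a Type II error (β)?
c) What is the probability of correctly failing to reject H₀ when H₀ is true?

a) Type I error probability = α = 0.1
b) Power = P(reject H₀ | H₁ true) = 1 - β = 0.802, so Type II error probability = β = 1 - Power = 0.198
c) P(fail to reject H₀ | H₀ true) = 1 - α = 0.9

Answer: a) 0.1, b) 0.198, c) 0.9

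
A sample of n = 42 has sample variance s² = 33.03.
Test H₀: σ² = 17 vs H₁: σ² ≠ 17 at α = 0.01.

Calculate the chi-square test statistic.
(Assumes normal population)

df = n - 1 = 41
χ² = (n-1)s²/σ₀² = 41×33.03/17 = 79.6606
Critical values: χ²_{0.995,41} = 21.421, χ²_{0.005,41} = 68.053
Rejection region: χ² < 21.421 or χ² > 68.053
Decision: reject H₀

Answer: χ² = 79.6606, reject H₀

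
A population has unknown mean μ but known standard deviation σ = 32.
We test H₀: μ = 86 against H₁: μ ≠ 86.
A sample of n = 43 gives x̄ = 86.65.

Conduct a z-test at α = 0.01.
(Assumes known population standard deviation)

Standard error: SE = σ/√n = 32/√43 = 4.8800
z-statistic: z = (x̄ - μ₀)/SE = (86.65 - 86)/4.8800 = 0.1332
Critical value: ±2.576
p-value = 0.8940
Decision: fail to reject H₀

Answer: z = 0.1332, fail to reject H₀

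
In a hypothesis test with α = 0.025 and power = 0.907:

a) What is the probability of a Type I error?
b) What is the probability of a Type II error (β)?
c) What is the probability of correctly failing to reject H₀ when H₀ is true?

Answer: a) 0.025, b) 0.093, c) 0.975

Derivation:
a) Type I error probability = α = 0.025
b) Power = P(reject H₀ | H₁ true) = 1 - β = 0.907, so Type II error probability = β = 1 - Power = 0.093
c) P(fail to reject H₀ | H₀ true) = 1 - α = 0.975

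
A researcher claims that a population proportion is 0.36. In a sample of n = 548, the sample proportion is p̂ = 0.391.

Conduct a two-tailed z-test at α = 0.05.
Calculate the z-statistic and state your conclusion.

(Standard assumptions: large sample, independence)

H₀: p = 0.36, H₁: p ≠ 0.36
Standard error: SE = √(p₀(1-p₀)/n) = √(0.36×0.64/548) = 0.020505
z-statistic: z = (p̂ - p₀)/SE = (0.391 - 0.36)/0.020505 = 1.5118
Critical value: z_0.025 = ±1.960
p-value = 0.1306
Decision: fail to reject H₀ at α = 0.05

Answer: z = 1.5118, fail to reject H₀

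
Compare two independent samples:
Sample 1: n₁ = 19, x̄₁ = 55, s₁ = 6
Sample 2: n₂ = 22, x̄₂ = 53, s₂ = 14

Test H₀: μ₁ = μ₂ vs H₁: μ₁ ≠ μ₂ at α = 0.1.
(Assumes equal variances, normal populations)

Answer: t = 0.5778, fail to reject H₀

Derivation:
Pooled variance: s²_p = [18×6² + 21×14²]/(39) = 122.1538
s_p = 11.0523
SE = s_p×√(1/n₁ + 1/n₂) = 11.0523×√(1/19 + 1/22) = 3.4614
t = (x̄₁ - x̄₂)/SE = (55 - 53)/3.4614 = 0.5778
df = 39, t-critical = ±1.685
Decision: fail to reject H₀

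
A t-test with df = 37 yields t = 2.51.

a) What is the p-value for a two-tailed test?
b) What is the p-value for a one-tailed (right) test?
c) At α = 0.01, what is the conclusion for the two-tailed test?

Answer: a) 0.0166, b) 0.0083, c) fail to reject H₀

Derivation:
Using t-distribution with df = 37:
a) Two-tailed: p = 2×P(T > 2.51) = 0.0166
b) One-tailed: p = P(T > 2.51) = 0.0083
c) 0.0166 ≥ 0.01, fail to reject H₀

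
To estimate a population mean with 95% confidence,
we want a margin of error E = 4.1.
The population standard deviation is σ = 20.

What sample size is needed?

Answer: n = 92

Derivation:
z_0.025 = 1.960
n = (z×σ/E)² = (1.960×20/4.1)²
n = 91.4123
Round up: n = 92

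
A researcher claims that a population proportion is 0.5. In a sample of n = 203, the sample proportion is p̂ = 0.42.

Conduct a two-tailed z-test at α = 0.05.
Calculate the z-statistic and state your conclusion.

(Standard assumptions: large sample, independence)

H₀: p = 0.5, H₁: p ≠ 0.5
Standard error: SE = √(p₀(1-p₀)/n) = √(0.5×0.5/203) = 0.035093
z-statistic: z = (p̂ - p₀)/SE = (0.42 - 0.5)/0.035093 = -2.2797
Critical value: z_0.025 = ±1.960
p-value = 0.0226
Decision: reject H₀ at α = 0.05

Answer: z = -2.2797, reject H₀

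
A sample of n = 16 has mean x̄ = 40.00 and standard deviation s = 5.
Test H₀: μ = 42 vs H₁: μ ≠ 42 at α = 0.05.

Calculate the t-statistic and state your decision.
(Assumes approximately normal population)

df = n - 1 = 15
SE = s/√n = 5/√16 = 1.2500
t = (x̄ - μ₀)/SE = (40.00 - 42)/1.2500 = -1.6000
Critical value: t_{0.025,15} = ±2.131
p-value ≈ 0.1304
Decision: fail to reject H₀

Answer: t = -1.6000, fail to reject H₀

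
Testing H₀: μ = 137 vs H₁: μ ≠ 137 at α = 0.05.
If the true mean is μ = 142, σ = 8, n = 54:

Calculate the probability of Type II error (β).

Answer: β ≈ 0.0042

Derivation:
SE = σ/√n = 8/√54 = 1.0887
Critical values: μ₀ ± z_0.025×SE = 137 ± 1.960×1.0887
Acceptance region: (134.8661, 139.1339)
Under H₁ (μ = 142): z_high = (139.1339 - 142)/1.0887 = -2.6326, z_low = (134.8661 - 142)/1.0887 = -6.5527
β = P(not reject | H₁) = Φ(-2.6326) - Φ(-6.5527) ≈ 0.0042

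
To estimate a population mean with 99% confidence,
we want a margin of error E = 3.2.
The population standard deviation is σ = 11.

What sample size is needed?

Answer: n = 79

Derivation:
z_0.005 = 2.576
n = (z×σ/E)² = (2.576×11/3.2)²
n = 78.4110
Round up: n = 79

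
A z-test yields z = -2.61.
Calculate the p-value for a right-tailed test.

For z = -2.61:
p = P(Z > -2.61) = 1 - Φ(-2.61) = 0.9955

Answer: p-value ≈ 0.9955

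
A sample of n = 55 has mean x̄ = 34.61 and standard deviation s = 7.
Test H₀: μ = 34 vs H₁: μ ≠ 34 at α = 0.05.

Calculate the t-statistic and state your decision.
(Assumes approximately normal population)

df = n - 1 = 54
SE = s/√n = 7/√55 = 0.9439
t = (x̄ - μ₀)/SE = (34.61 - 34)/0.9439 = 0.6463
Critical value: t_{0.025,54} = ±2.005
p-value ≈ 0.5208
Decision: fail to reject H₀

Answer: t = 0.6463, fail to reject H₀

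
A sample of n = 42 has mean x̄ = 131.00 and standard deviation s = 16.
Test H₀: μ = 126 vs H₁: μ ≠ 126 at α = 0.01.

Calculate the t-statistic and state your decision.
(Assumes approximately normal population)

Answer: t = 2.0252, fail to reject H₀

Derivation:
df = n - 1 = 41
SE = s/√n = 16/√42 = 2.4689
t = (x̄ - μ₀)/SE = (131.00 - 126)/2.4689 = 2.0252
Critical value: t_{0.005,41} = ±2.701
p-value ≈ 0.0494
Decision: fail to reject H₀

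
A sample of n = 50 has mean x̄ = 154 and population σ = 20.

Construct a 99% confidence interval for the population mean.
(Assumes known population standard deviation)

Answer: (146.7140, 161.2860)

Derivation:
Confidence level: 99%, α = 0.01
z_0.005 = 2.576
SE = σ/√n = 20/√50 = 2.8284
Margin of error = 2.576 × 2.8284 = 7.2860
CI: x̄ ± margin = 154 ± 7.2860
CI: (146.7140, 161.2860)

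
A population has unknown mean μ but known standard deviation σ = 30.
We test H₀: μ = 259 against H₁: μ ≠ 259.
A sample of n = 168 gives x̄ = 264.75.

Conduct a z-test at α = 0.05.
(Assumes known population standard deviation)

Standard error: SE = σ/√n = 30/√168 = 2.3146
z-statistic: z = (x̄ - μ₀)/SE = (264.75 - 259)/2.3146 = 2.4842
Critical value: ±1.960
p-value = 0.0130
Decision: reject H₀

Answer: z = 2.4842, reject H₀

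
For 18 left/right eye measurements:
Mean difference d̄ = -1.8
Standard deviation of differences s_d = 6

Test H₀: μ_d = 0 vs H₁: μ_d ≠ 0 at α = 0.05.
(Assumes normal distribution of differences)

df = n - 1 = 17
SE = s_d/√n = 6/√18 = 1.4142
t = d̄/SE = -1.8/1.4142 = -1.2728
Critical value: t_{0.025,17} = ±2.110
p-value ≈ 0.2202
Decision: fail to reject H₀

Answer: t = -1.2728, fail to reject H₀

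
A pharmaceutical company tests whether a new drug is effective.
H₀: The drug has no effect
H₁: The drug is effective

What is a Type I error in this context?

Answer: Concluding the drug is effective when it actually has no effect

Derivation:
Type I error: rejecting H₀ when it is actually true (false positive).
Type II error: failing to reject H₀ when H₁ is actually true (false negative).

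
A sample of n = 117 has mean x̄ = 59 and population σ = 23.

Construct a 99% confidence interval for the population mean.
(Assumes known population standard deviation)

Confidence level: 99%, α = 0.01
z_0.005 = 2.576
SE = σ/√n = 23/√117 = 2.1264
Margin of error = 2.576 × 2.1264 = 5.4776
CI: x̄ ± margin = 59 ± 5.4776
CI: (53.5224, 64.4776)

Answer: (53.5224, 64.4776)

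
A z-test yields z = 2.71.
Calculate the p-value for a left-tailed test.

Answer: p-value ≈ 0.9966

Derivation:
For z = 2.71:
p = P(Z < 2.71) = Φ(2.71) = 0.9966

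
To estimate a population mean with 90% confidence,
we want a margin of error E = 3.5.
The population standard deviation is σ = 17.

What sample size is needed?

Answer: n = 64

Derivation:
z_0.05 = 1.645
n = (z×σ/E)² = (1.645×17/3.5)²
n = 63.8401
Round up: n = 64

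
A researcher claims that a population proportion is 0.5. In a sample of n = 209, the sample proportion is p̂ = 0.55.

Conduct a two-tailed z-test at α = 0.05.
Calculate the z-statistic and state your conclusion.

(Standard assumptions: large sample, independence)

Answer: z = 1.4457, fail to reject H₀

Derivation:
H₀: p = 0.5, H₁: p ≠ 0.5
Standard error: SE = √(p₀(1-p₀)/n) = √(0.5×0.5/209) = 0.034586
z-statistic: z = (p̂ - p₀)/SE = (0.55 - 0.5)/0.034586 = 1.4457
Critical value: z_0.025 = ±1.960
p-value = 0.1483
Decision: fail to reject H₀ at α = 0.05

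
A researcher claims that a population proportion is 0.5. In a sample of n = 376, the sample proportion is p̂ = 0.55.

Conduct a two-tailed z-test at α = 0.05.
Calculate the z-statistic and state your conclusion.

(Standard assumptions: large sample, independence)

Answer: z = 1.9390, fail to reject H₀

Derivation:
H₀: p = 0.5, H₁: p ≠ 0.5
Standard error: SE = √(p₀(1-p₀)/n) = √(0.5×0.5/376) = 0.025786
z-statistic: z = (p̂ - p₀)/SE = (0.55 - 0.5)/0.025786 = 1.9390
Critical value: z_0.025 = ±1.960
p-value = 0.0525
Decision: fail to reject H₀ at α = 0.05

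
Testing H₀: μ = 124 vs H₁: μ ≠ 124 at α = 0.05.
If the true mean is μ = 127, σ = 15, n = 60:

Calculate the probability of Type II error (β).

SE = σ/√n = 15/√60 = 1.9365
Critical values: μ₀ ± z_0.025×SE = 124 ± 1.960×1.9365
Acceptance region: (120.2045, 127.7955)
Under H₁ (μ = 127): z_high = (127.7955 - 127)/1.9365 = 0.4108, z_low = (120.2045 - 127)/1.9365 = -3.5092
β = P(not reject | H₁) = Φ(0.4108) - Φ(-3.5092) ≈ 0.6592

Answer: β ≈ 0.6592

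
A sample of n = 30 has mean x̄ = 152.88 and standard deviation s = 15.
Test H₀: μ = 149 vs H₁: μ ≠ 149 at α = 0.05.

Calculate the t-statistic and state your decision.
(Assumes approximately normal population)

df = n - 1 = 29
SE = s/√n = 15/√30 = 2.7386
t = (x̄ - μ₀)/SE = (152.88 - 149)/2.7386 = 1.4168
Critical value: t_{0.025,29} = ±2.045
p-value ≈ 0.1672
Decision: fail to reject H₀

Answer: t = 1.4168, fail to reject H₀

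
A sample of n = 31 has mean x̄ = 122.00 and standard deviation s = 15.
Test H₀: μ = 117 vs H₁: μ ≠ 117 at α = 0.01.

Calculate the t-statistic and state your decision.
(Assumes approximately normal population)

Answer: t = 1.8559, fail to reject H₀

Derivation:
df = n - 1 = 30
SE = s/√n = 15/√31 = 2.6941
t = (x̄ - μ₀)/SE = (122.00 - 117)/2.6941 = 1.8559
Critical value: t_{0.005,30} = ±2.750
p-value ≈ 0.0733
Decision: fail to reject H₀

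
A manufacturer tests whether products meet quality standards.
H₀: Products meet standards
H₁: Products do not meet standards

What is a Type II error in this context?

Answer: Accepting products as meeting standards when they don't

Derivation:
Type I error: rejecting H₀ when it is actually true (false positive).
Type II error: failing to reject H₀ when H₁ is actually true (false negative).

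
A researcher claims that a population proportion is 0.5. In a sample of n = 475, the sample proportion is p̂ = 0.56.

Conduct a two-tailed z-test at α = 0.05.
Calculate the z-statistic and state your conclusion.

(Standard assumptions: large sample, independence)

Answer: z = 2.6153, reject H₀

Derivation:
H₀: p = 0.5, H₁: p ≠ 0.5
Standard error: SE = √(p₀(1-p₀)/n) = √(0.5×0.5/475) = 0.022942
z-statistic: z = (p̂ - p₀)/SE = (0.56 - 0.5)/0.022942 = 2.6153
Critical value: z_0.025 = ±1.960
p-value = 0.0089
Decision: reject H₀ at α = 0.05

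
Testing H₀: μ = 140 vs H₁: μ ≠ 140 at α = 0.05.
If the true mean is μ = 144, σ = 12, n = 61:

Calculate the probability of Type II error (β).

Answer: β ≈ 0.2599

Derivation:
SE = σ/√n = 12/√61 = 1.5364
Critical values: μ₀ ± z_0.025×SE = 140 ± 1.960×1.5364
Acceptance region: (136.9887, 143.0113)
Under H₁ (μ = 144): z_high = (143.0113 - 144)/1.5364 = -0.6435, z_low = (136.9887 - 144)/1.5364 = -4.5635
β = P(not reject | H₁) = Φ(-0.6435) - Φ(-4.5635) ≈ 0.2599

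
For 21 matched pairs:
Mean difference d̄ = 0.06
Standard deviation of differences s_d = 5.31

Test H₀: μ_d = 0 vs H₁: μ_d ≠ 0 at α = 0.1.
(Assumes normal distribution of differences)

Answer: t = 0.0518, fail to reject H₀

Derivation:
df = n - 1 = 20
SE = s_d/√n = 5.31/√21 = 1.1587
t = d̄/SE = 0.06/1.1587 = 0.0518
Critical value: t_{0.05,20} = ±1.725
p-value ≈ 0.9592
Decision: fail to reject H₀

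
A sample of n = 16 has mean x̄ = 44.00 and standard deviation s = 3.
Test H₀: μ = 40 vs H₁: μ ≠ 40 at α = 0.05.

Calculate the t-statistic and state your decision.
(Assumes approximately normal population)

Answer: t = 5.3333, reject H₀

Derivation:
df = n - 1 = 15
SE = s/√n = 3/√16 = 0.7500
t = (x̄ - μ₀)/SE = (44.00 - 40)/0.7500 = 5.3333
Critical value: t_{0.025,15} = ±2.131
p-value ≈ 0.0001
Decision: reject H₀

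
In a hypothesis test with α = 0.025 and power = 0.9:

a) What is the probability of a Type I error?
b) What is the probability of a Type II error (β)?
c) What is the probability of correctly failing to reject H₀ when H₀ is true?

Answer: a) 0.025, b) 0.1, c) 0.975

Derivation:
a) Type I error probability = α = 0.025
b) Power = P(reject H₀ | H₁ true) = 1 - β = 0.9, so Type II error probability = β = 1 - Power = 0.1
c) P(fail to reject H₀ | H₀ true) = 1 - α = 0.975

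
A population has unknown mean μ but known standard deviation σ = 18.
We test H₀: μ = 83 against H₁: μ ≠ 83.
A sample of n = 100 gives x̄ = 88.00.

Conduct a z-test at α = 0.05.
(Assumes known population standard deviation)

Standard error: SE = σ/√n = 18/√100 = 1.8000
z-statistic: z = (x̄ - μ₀)/SE = (88.00 - 83)/1.8000 = 2.7778
Critical value: ±1.960
p-value = 0.0055
Decision: reject H₀

Answer: z = 2.7778, reject H₀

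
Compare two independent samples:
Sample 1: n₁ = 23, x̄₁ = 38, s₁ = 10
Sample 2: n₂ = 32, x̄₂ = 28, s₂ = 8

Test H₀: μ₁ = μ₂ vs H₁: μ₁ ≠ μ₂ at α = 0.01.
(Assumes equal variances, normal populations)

Pooled variance: s²_p = [22×10² + 31×8²]/(53) = 78.9434
s_p = 8.8850
SE = s_p×√(1/n₁ + 1/n₂) = 8.8850×√(1/23 + 1/32) = 2.4288
t = (x̄₁ - x̄₂)/SE = (38 - 28)/2.4288 = 4.1173
df = 53, t-critical = ±2.672
Decision: reject H₀

Answer: t = 4.1173, reject H₀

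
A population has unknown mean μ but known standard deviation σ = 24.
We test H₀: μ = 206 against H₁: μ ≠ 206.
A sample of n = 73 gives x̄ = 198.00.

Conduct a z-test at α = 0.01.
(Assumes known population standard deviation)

Standard error: SE = σ/√n = 24/√73 = 2.8090
z-statistic: z = (x̄ - μ₀)/SE = (198.00 - 206)/2.8090 = -2.8480
Critical value: ±2.576
p-value = 0.0044
Decision: reject H₀

Answer: z = -2.8480, reject H₀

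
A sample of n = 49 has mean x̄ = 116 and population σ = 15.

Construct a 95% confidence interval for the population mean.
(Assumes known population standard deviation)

Confidence level: 95%, α = 0.05
z_0.025 = 1.960
SE = σ/√n = 15/√49 = 2.1429
Margin of error = 1.960 × 2.1429 = 4.2001
CI: x̄ ± margin = 116 ± 4.2001
CI: (111.7999, 120.2001)

Answer: (111.7999, 120.2001)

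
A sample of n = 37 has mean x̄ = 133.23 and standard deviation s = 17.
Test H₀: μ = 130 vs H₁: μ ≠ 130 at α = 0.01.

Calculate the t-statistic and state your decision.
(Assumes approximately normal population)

df = n - 1 = 36
SE = s/√n = 17/√37 = 2.7948
t = (x̄ - μ₀)/SE = (133.23 - 130)/2.7948 = 1.1557
Critical value: t_{0.005,36} = ±2.719
p-value ≈ 0.2554
Decision: fail to reject H₀

Answer: t = 1.1557, fail to reject H₀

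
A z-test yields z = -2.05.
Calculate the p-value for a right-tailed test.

Answer: p-value ≈ 0.9798

Derivation:
For z = -2.05:
p = P(Z > -2.05) = 1 - Φ(-2.05) = 0.9798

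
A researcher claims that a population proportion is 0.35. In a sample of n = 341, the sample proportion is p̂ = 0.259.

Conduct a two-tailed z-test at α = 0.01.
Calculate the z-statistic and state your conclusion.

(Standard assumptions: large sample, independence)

H₀: p = 0.35, H₁: p ≠ 0.35
Standard error: SE = √(p₀(1-p₀)/n) = √(0.35×0.65/341) = 0.025829
z-statistic: z = (p̂ - p₀)/SE = (0.259 - 0.35)/0.025829 = -3.5232
Critical value: z_0.005 = ±2.576
p-value = 0.0004
Decision: reject H₀ at α = 0.01

Answer: z = -3.5232, reject H₀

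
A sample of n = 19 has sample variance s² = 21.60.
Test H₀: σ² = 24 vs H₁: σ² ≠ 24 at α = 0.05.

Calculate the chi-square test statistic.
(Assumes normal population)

Answer: χ² = 16.2000, fail to reject H₀

Derivation:
df = n - 1 = 18
χ² = (n-1)s²/σ₀² = 18×21.60/24 = 16.2000
Critical values: χ²_{0.975,18} = 8.231, χ²_{0.025,18} = 31.526
Rejection region: χ² < 8.231 or χ² > 31.526
Decision: fail to reject H₀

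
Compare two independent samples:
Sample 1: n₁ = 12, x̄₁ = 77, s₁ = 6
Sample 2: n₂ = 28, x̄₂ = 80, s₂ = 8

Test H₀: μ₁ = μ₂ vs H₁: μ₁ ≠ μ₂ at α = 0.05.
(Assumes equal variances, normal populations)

Pooled variance: s²_p = [11×6² + 27×8²]/(38) = 55.8947
s_p = 7.4763
SE = s_p×√(1/n₁ + 1/n₂) = 7.4763×√(1/12 + 1/28) = 2.5796
t = (x̄₁ - x̄₂)/SE = (77 - 80)/2.5796 = -1.1630
df = 38, t-critical = ±2.024
Decision: fail to reject H₀

Answer: t = -1.1630, fail to reject H₀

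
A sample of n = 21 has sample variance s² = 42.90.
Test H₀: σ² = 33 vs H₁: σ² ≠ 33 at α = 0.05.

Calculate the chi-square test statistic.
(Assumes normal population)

df = n - 1 = 20
χ² = (n-1)s²/σ₀² = 20×42.90/33 = 26.0000
Critical values: χ²_{0.975,20} = 9.591, χ²_{0.025,20} = 34.170
Rejection region: χ² < 9.591 or χ² > 34.170
Decision: fail to reject H₀

Answer: χ² = 26.0000, fail to reject H₀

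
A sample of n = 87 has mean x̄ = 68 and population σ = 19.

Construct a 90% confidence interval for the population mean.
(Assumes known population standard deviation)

Answer: (64.6491, 71.3509)

Derivation:
Confidence level: 90%, α = 0.1
z_0.05 = 1.645
SE = σ/√n = 19/√87 = 2.0370
Margin of error = 1.645 × 2.0370 = 3.3509
CI: x̄ ± margin = 68 ± 3.3509
CI: (64.6491, 71.3509)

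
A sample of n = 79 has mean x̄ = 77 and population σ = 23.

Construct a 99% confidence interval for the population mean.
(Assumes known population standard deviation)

Confidence level: 99%, α = 0.01
z_0.005 = 2.576
SE = σ/√n = 23/√79 = 2.5877
Margin of error = 2.576 × 2.5877 = 6.6659
CI: x̄ ± margin = 77 ± 6.6659
CI: (70.3341, 83.6659)

Answer: (70.3341, 83.6659)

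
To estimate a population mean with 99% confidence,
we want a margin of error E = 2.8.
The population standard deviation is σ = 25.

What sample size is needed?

Answer: n = 529

Derivation:
z_0.005 = 2.576
n = (z×σ/E)² = (2.576×25/2.8)²
n = 529.0000
Already a whole number: n = 529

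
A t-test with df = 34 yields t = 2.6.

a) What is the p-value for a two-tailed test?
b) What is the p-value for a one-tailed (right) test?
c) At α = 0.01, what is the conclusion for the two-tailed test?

Using t-distribution with df = 34:
a) Two-tailed: p = 2×P(T > 2.6) = 0.0137
b) One-tailed: p = P(T > 2.6) = 0.0068
c) 0.0137 ≥ 0.01, fail to reject H₀

Answer: a) 0.0137, b) 0.0068, c) fail to reject H₀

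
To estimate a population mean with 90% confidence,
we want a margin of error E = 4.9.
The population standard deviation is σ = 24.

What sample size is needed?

Answer: n = 65

Derivation:
z_0.05 = 1.645
n = (z×σ/E)² = (1.645×24/4.9)²
n = 64.9176
Round up: n = 65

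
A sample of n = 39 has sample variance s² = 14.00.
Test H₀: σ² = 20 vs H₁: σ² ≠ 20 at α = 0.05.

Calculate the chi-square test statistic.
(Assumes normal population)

Answer: χ² = 26.6000, fail to reject H₀

Derivation:
df = n - 1 = 38
χ² = (n-1)s²/σ₀² = 38×14.00/20 = 26.6000
Critical values: χ²_{0.975,38} = 22.878, χ²_{0.025,38} = 56.896
Rejection region: χ² < 22.878 or χ² > 56.896
Decision: fail to reject H₀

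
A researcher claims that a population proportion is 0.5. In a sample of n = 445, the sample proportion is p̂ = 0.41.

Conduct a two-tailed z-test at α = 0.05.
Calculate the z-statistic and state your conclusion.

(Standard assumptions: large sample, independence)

H₀: p = 0.5, H₁: p ≠ 0.5
Standard error: SE = √(p₀(1-p₀)/n) = √(0.5×0.5/445) = 0.023702
z-statistic: z = (p̂ - p₀)/SE = (0.41 - 0.5)/0.023702 = -3.7971
Critical value: z_0.025 = ±1.960
p-value = 0.0001
Decision: reject H₀ at α = 0.05

Answer: z = -3.7971, reject H₀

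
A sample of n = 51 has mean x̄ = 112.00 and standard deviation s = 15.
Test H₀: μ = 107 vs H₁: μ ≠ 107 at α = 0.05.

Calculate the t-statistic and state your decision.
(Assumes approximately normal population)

Answer: t = 2.3805, reject H₀

Derivation:
df = n - 1 = 50
SE = s/√n = 15/√51 = 2.1004
t = (x̄ - μ₀)/SE = (112.00 - 107)/2.1004 = 2.3805
Critical value: t_{0.025,50} = ±2.009
p-value ≈ 0.0211
Decision: reject H₀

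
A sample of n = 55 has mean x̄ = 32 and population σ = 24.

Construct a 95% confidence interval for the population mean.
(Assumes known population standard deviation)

Confidence level: 95%, α = 0.05
z_0.025 = 1.960
SE = σ/√n = 24/√55 = 3.2362
Margin of error = 1.960 × 3.2362 = 6.3430
CI: x̄ ± margin = 32 ± 6.3430
CI: (25.6570, 38.3430)

Answer: (25.6570, 38.3430)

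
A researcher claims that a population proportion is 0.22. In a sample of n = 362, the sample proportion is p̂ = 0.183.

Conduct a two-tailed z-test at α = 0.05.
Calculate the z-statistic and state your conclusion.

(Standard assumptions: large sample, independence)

H₀: p = 0.22, H₁: p ≠ 0.22
Standard error: SE = √(p₀(1-p₀)/n) = √(0.22×0.78/362) = 0.021772
z-statistic: z = (p̂ - p₀)/SE = (0.183 - 0.22)/0.021772 = -1.6994
Critical value: z_0.025 = ±1.960
p-value = 0.0892
Decision: fail to reject H₀ at α = 0.05

Answer: z = -1.6994, fail to reject H₀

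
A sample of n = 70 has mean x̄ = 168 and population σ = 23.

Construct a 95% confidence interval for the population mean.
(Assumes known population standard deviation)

Confidence level: 95%, α = 0.05
z_0.025 = 1.960
SE = σ/√n = 23/√70 = 2.7490
Margin of error = 1.960 × 2.7490 = 5.3880
CI: x̄ ± margin = 168 ± 5.3880
CI: (162.6120, 173.3880)

Answer: (162.6120, 173.3880)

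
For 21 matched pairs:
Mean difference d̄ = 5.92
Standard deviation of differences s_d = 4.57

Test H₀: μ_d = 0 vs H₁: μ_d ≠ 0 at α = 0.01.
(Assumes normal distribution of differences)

df = n - 1 = 20
SE = s_d/√n = 4.57/√21 = 0.9973
t = d̄/SE = 5.92/0.9973 = 5.9360
Critical value: t_{0.005,20} = ±2.845
p-value < 0.0001
Decision: reject H₀

Answer: t = 5.9360, reject H₀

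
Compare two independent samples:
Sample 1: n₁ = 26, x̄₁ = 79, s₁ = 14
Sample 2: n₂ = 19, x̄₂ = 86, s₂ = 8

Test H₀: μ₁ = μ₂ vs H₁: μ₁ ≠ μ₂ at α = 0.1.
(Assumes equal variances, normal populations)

Answer: t = -1.9550, reject H₀

Derivation:
Pooled variance: s²_p = [25×14² + 18×8²]/(43) = 140.7442
s_p = 11.8636
SE = s_p×√(1/n₁ + 1/n₂) = 11.8636×√(1/26 + 1/19) = 3.5806
t = (x̄₁ - x̄₂)/SE = (79 - 86)/3.5806 = -1.9550
df = 43, t-critical = ±1.681
Decision: reject H₀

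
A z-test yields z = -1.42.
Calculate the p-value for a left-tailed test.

For z = -1.42:
p = P(Z < -1.42) = Φ(-1.42) = 0.0778

Answer: p-value ≈ 0.0778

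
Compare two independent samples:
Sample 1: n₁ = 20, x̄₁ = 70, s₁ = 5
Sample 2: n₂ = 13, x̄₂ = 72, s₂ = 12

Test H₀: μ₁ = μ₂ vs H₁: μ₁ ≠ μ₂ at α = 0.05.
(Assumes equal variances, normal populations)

Answer: t = -0.6659, fail to reject H₀

Derivation:
Pooled variance: s²_p = [19×5² + 12×12²]/(31) = 71.0645
s_p = 8.4300
SE = s_p×√(1/n₁ + 1/n₂) = 8.4300×√(1/20 + 1/13) = 3.0033
t = (x̄₁ - x̄₂)/SE = (70 - 72)/3.0033 = -0.6659
df = 31, t-critical = ±2.040
Decision: fail to reject H₀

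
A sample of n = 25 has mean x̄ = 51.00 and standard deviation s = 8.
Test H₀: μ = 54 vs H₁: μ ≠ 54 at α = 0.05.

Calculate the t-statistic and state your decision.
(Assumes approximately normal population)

df = n - 1 = 24
SE = s/√n = 8/√25 = 1.6000
t = (x̄ - μ₀)/SE = (51.00 - 54)/1.6000 = -1.8750
Critical value: t_{0.025,24} = ±2.064
p-value ≈ 0.0730
Decision: fail to reject H₀

Answer: t = -1.8750, fail to reject H₀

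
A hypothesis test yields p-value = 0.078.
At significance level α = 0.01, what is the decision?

Compare p-value to α:
0.078 ≥ 0.01
Decision: fail to reject H₀

Answer: fail to reject H₀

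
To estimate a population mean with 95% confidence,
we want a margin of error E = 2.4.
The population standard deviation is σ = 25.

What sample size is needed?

Answer: n = 417

Derivation:
z_0.025 = 1.960
n = (z×σ/E)² = (1.960×25/2.4)²
n = 416.8403
Round up: n = 417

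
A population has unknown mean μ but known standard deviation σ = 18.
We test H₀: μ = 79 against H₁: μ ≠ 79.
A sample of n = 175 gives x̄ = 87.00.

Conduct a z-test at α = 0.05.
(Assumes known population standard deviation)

Answer: z = 5.8793, reject H₀

Derivation:
Standard error: SE = σ/√n = 18/√175 = 1.3607
z-statistic: z = (x̄ - μ₀)/SE = (87.00 - 79)/1.3607 = 5.8793
Critical value: ±1.960
p-value < 0.0001
Decision: reject H₀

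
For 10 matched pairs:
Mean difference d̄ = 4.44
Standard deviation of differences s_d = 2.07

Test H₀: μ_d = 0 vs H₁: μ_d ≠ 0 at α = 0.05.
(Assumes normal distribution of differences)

df = n - 1 = 9
SE = s_d/√n = 2.07/√10 = 0.6546
t = d̄/SE = 4.44/0.6546 = 6.7828
Critical value: t_{0.025,9} = ±2.262
p-value ≈ 0.0001
Decision: reject H₀

Answer: t = 6.7828, reject H₀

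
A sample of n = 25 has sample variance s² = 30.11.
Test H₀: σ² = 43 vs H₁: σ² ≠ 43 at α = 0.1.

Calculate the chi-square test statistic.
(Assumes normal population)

df = n - 1 = 24
χ² = (n-1)s²/σ₀² = 24×30.11/43 = 16.8056
Critical values: χ²_{0.95,24} = 13.848, χ²_{0.05,24} = 36.415
Rejection region: χ² < 13.848 or χ² > 36.415
Decision: fail to reject H₀

Answer: χ² = 16.8056, fail to reject H₀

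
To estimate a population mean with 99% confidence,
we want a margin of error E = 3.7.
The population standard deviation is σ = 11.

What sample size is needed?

Answer: n = 59

Derivation:
z_0.005 = 2.576
n = (z×σ/E)² = (2.576×11/3.7)²
n = 58.6508
Round up: n = 59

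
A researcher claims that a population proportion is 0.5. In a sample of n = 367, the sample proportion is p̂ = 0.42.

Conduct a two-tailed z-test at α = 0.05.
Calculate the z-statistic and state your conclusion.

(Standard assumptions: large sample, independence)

H₀: p = 0.5, H₁: p ≠ 0.5
Standard error: SE = √(p₀(1-p₀)/n) = √(0.5×0.5/367) = 0.026100
z-statistic: z = (p̂ - p₀)/SE = (0.42 - 0.5)/0.026100 = -3.0651
Critical value: z_0.025 = ±1.960
p-value = 0.0022
Decision: reject H₀ at α = 0.05

Answer: z = -3.0651, reject H₀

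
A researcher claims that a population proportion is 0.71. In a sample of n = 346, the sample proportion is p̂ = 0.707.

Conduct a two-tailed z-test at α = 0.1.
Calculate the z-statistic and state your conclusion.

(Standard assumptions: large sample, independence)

Answer: z = -0.1230, fail to reject H₀

Derivation:
H₀: p = 0.71, H₁: p ≠ 0.71
Standard error: SE = √(p₀(1-p₀)/n) = √(0.71×0.29/346) = 0.024394
z-statistic: z = (p̂ - p₀)/SE = (0.707 - 0.71)/0.024394 = -0.1230
Critical value: z_0.05 = ±1.645
p-value = 0.9021
Decision: fail to reject H₀ at α = 0.1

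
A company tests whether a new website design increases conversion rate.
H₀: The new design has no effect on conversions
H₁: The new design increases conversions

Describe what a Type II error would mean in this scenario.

Type I error: rejecting H₀ when it is actually true (false positive).
Type II error: failing to reject H₀ when H₁ is actually true (false negative).

Answer: Keeping the old design when the new one would have increased conversions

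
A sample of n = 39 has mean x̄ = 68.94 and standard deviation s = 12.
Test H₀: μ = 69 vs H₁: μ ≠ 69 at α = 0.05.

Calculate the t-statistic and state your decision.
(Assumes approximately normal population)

df = n - 1 = 38
SE = s/√n = 12/√39 = 1.9215
t = (x̄ - μ₀)/SE = (68.94 - 69)/1.9215 = -0.0312
Critical value: t_{0.025,38} = ±2.024
p-value ≈ 0.9753
Decision: fail to reject H₀

Answer: t = -0.0312, fail to reject H₀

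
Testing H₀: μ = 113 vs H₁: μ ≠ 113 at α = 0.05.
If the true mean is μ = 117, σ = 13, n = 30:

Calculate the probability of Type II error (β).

Answer: β ≈ 0.6081

Derivation:
SE = σ/√n = 13/√30 = 2.3735
Critical values: μ₀ ± z_0.025×SE = 113 ± 1.960×2.3735
Acceptance region: (108.3479, 117.6521)
Under H₁ (μ = 117): z_high = (117.6521 - 117)/2.3735 = 0.2747, z_low = (108.3479 - 117)/2.3735 = -3.6453
β = P(not reject | H₁) = Φ(0.2747) - Φ(-3.6453) ≈ 0.6081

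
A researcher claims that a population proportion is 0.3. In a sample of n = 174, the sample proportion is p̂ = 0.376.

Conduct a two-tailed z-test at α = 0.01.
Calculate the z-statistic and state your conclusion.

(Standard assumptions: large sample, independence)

Answer: z = 2.1877, fail to reject H₀

Derivation:
H₀: p = 0.3, H₁: p ≠ 0.3
Standard error: SE = √(p₀(1-p₀)/n) = √(0.3×0.7/174) = 0.034740
z-statistic: z = (p̂ - p₀)/SE = (0.376 - 0.3)/0.034740 = 2.1877
Critical value: z_0.005 = ±2.576
p-value = 0.0287
Decision: fail to reject H₀ at α = 0.01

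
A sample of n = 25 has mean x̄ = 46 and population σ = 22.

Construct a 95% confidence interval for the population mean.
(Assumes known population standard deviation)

Answer: (37.3760, 54.6240)

Derivation:
Confidence level: 95%, α = 0.05
z_0.025 = 1.960
SE = σ/√n = 22/√25 = 4.4000
Margin of error = 1.960 × 4.4000 = 8.6240
CI: x̄ ± margin = 46 ± 8.6240
CI: (37.3760, 54.6240)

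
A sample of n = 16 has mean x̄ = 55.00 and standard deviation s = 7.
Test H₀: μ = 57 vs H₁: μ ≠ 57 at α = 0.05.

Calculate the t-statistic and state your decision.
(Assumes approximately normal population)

df = n - 1 = 15
SE = s/√n = 7/√16 = 1.7500
t = (x̄ - μ₀)/SE = (55.00 - 57)/1.7500 = -1.1429
Critical value: t_{0.025,15} = ±2.131
p-value ≈ 0.2710
Decision: fail to reject H₀

Answer: t = -1.1429, fail to reject H₀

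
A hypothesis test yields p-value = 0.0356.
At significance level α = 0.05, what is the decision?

Compare p-value to α:
0.0356 < 0.05
Decision: reject H₀

Answer: reject H₀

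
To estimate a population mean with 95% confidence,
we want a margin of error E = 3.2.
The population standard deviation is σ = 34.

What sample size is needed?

Answer: n = 434

Derivation:
z_0.025 = 1.960
n = (z×σ/E)² = (1.960×34/3.2)²
n = 433.6806
Round up: n = 434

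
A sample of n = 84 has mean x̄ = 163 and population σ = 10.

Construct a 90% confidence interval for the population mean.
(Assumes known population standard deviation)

Confidence level: 90%, α = 0.1
z_0.05 = 1.645
SE = σ/√n = 10/√84 = 1.0911
Margin of error = 1.645 × 1.0911 = 1.7949
CI: x̄ ± margin = 163 ± 1.7949
CI: (161.2051, 164.7949)

Answer: (161.2051, 164.7949)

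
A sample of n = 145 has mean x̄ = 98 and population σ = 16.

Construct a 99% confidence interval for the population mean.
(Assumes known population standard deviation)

Answer: (94.5773, 101.4227)

Derivation:
Confidence level: 99%, α = 0.01
z_0.005 = 2.576
SE = σ/√n = 16/√145 = 1.3287
Margin of error = 2.576 × 1.3287 = 3.4227
CI: x̄ ± margin = 98 ± 3.4227
CI: (94.5773, 101.4227)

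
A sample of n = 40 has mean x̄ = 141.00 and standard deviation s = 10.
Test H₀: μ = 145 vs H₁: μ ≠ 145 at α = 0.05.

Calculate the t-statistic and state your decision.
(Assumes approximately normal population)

df = n - 1 = 39
SE = s/√n = 10/√40 = 1.5811
t = (x̄ - μ₀)/SE = (141.00 - 145)/1.5811 = -2.5299
Critical value: t_{0.025,39} = ±2.023
p-value ≈ 0.0156
Decision: reject H₀

Answer: t = -2.5299, reject H₀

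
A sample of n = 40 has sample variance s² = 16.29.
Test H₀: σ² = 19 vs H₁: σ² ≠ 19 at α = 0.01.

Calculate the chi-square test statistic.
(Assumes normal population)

Answer: χ² = 33.4374, fail to reject H₀

Derivation:
df = n - 1 = 39
χ² = (n-1)s²/σ₀² = 39×16.29/19 = 33.4374
Critical values: χ²_{0.995,39} = 19.996, χ²_{0.005,39} = 65.476
Rejection region: χ² < 19.996 or χ² > 65.476
Decision: fail to reject H₀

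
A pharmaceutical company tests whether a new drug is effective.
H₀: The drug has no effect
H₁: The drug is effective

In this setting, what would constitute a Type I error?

Answer: Concluding the drug is effective when it actually has no effect

Derivation:
Type I error (α): Rejecting H₀ when H₀ is true
Type II error (β): Failing to reject H₀ when H₁ is true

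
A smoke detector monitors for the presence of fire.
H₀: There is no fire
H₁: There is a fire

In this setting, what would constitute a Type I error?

A Type I error (probability α) occurs when we reject a true H₀.
A Type II error (probability β) occurs when we fail to reject a false H₀.

Answer: The alarm sounds when there is no fire (false alarm)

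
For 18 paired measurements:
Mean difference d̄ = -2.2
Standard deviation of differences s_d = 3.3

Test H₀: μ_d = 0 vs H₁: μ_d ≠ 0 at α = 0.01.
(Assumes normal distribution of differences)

df = n - 1 = 17
SE = s_d/√n = 3.3/√18 = 0.7778
t = d̄/SE = -2.2/0.7778 = -2.8285
Critical value: t_{0.005,17} = ±2.898
p-value ≈ 0.0116
Decision: fail to reject H₀

Answer: t = -2.8285, fail to reject H₀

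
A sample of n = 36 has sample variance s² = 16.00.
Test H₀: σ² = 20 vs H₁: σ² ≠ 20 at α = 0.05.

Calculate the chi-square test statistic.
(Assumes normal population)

df = n - 1 = 35
χ² = (n-1)s²/σ₀² = 35×16.00/20 = 28.0000
Critical values: χ²_{0.975,35} = 20.569, χ²_{0.025,35} = 53.203
Rejection region: χ² < 20.569 or χ² > 53.203
Decision: fail to reject H₀

Answer: χ² = 28.0000, fail to reject H₀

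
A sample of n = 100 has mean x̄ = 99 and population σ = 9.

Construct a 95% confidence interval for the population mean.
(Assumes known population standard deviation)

Answer: (97.2360, 100.7640)

Derivation:
Confidence level: 95%, α = 0.05
z_0.025 = 1.960
SE = σ/√n = 9/√100 = 0.9000
Margin of error = 1.960 × 0.9000 = 1.7640
CI: x̄ ± margin = 99 ± 1.7640
CI: (97.2360, 100.7640)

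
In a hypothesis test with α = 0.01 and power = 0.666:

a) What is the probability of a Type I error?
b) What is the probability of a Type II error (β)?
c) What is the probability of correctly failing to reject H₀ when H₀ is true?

Answer: a) 0.01, b) 0.334, c) 0.99

Derivation:
a) Type I error probability = α = 0.01
b) Power = P(reject H₀ | H₁ true) = 1 - β = 0.666, so Type II error probability = β = 1 - Power = 0.334
c) P(fail to reject H₀ | H₀ true) = 1 - α = 0.99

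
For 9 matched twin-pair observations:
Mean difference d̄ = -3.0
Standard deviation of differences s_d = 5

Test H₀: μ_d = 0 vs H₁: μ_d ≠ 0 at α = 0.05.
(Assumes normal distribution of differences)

Answer: t = -1.8000, fail to reject H₀

Derivation:
df = n - 1 = 8
SE = s_d/√n = 5/√9 = 1.6667
t = d̄/SE = -3.0/1.6667 = -1.8000
Critical value: t_{0.025,8} = ±2.306
p-value ≈ 0.1096
Decision: fail to reject H₀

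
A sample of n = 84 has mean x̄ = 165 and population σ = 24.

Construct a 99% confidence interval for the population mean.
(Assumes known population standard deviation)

Confidence level: 99%, α = 0.01
z_0.005 = 2.576
SE = σ/√n = 24/√84 = 2.6186
Margin of error = 2.576 × 2.6186 = 6.7455
CI: x̄ ± margin = 165 ± 6.7455
CI: (158.2545, 171.7455)

Answer: (158.2545, 171.7455)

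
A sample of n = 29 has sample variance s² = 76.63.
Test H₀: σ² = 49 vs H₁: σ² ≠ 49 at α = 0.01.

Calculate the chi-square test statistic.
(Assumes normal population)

df = n - 1 = 28
χ² = (n-1)s²/σ₀² = 28×76.63/49 = 43.7886
Critical values: χ²_{0.995,28} = 12.461, χ²_{0.005,28} = 50.993
Rejection region: χ² < 12.461 or χ² > 50.993
Decision: fail to reject H₀

Answer: χ² = 43.7886, fail to reject H₀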